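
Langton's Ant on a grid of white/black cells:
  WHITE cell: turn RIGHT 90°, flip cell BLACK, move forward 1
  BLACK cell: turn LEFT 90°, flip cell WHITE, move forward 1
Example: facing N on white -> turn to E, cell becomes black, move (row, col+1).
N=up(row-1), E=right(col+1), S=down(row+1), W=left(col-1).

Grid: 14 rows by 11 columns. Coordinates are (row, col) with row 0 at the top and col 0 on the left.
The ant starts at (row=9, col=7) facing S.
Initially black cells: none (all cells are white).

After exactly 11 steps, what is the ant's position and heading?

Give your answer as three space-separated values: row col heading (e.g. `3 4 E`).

Step 1: on WHITE (9,7): turn R to W, flip to black, move to (9,6). |black|=1
Step 2: on WHITE (9,6): turn R to N, flip to black, move to (8,6). |black|=2
Step 3: on WHITE (8,6): turn R to E, flip to black, move to (8,7). |black|=3
Step 4: on WHITE (8,7): turn R to S, flip to black, move to (9,7). |black|=4
Step 5: on BLACK (9,7): turn L to E, flip to white, move to (9,8). |black|=3
Step 6: on WHITE (9,8): turn R to S, flip to black, move to (10,8). |black|=4
Step 7: on WHITE (10,8): turn R to W, flip to black, move to (10,7). |black|=5
Step 8: on WHITE (10,7): turn R to N, flip to black, move to (9,7). |black|=6
Step 9: on WHITE (9,7): turn R to E, flip to black, move to (9,8). |black|=7
Step 10: on BLACK (9,8): turn L to N, flip to white, move to (8,8). |black|=6
Step 11: on WHITE (8,8): turn R to E, flip to black, move to (8,9). |black|=7

Answer: 8 9 E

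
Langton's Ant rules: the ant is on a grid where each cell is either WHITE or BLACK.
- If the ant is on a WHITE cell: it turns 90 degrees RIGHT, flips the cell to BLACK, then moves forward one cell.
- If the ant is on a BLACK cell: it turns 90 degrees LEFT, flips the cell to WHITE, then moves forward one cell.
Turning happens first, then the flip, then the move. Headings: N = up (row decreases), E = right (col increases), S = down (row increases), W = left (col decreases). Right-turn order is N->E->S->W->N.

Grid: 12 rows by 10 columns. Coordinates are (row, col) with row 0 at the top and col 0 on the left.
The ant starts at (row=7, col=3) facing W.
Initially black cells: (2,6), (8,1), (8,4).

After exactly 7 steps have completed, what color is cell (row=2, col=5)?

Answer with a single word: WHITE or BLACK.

Step 1: on WHITE (7,3): turn R to N, flip to black, move to (6,3). |black|=4
Step 2: on WHITE (6,3): turn R to E, flip to black, move to (6,4). |black|=5
Step 3: on WHITE (6,4): turn R to S, flip to black, move to (7,4). |black|=6
Step 4: on WHITE (7,4): turn R to W, flip to black, move to (7,3). |black|=7
Step 5: on BLACK (7,3): turn L to S, flip to white, move to (8,3). |black|=6
Step 6: on WHITE (8,3): turn R to W, flip to black, move to (8,2). |black|=7
Step 7: on WHITE (8,2): turn R to N, flip to black, move to (7,2). |black|=8

Answer: WHITE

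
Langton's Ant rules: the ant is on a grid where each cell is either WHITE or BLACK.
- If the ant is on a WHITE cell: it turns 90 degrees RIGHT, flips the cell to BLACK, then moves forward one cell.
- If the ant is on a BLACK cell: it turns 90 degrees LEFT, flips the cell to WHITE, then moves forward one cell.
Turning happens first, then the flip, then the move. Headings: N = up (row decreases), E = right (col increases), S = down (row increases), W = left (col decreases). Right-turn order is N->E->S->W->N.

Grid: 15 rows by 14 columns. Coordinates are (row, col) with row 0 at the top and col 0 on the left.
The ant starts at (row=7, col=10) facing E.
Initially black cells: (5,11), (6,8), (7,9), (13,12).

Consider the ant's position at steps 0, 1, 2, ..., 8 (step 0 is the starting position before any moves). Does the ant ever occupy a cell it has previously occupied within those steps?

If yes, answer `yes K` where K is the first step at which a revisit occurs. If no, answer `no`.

Step 1: on WHITE (7,10): turn R to S, flip to black, move to (8,10). |black|=5 — new cell
Step 2: on WHITE (8,10): turn R to W, flip to black, move to (8,9). |black|=6 — new cell
Step 3: on WHITE (8,9): turn R to N, flip to black, move to (7,9). |black|=7 — new cell
Step 4: on BLACK (7,9): turn L to W, flip to white, move to (7,8). |black|=6 — new cell
Step 5: on WHITE (7,8): turn R to N, flip to black, move to (6,8). |black|=7 — new cell
Step 6: on BLACK (6,8): turn L to W, flip to white, move to (6,7). |black|=6 — new cell
Step 7: on WHITE (6,7): turn R to N, flip to black, move to (5,7). |black|=7 — new cell
Step 8: on WHITE (5,7): turn R to E, flip to black, move to (5,8). |black|=8 — new cell
No revisit within 8 steps.

Answer: no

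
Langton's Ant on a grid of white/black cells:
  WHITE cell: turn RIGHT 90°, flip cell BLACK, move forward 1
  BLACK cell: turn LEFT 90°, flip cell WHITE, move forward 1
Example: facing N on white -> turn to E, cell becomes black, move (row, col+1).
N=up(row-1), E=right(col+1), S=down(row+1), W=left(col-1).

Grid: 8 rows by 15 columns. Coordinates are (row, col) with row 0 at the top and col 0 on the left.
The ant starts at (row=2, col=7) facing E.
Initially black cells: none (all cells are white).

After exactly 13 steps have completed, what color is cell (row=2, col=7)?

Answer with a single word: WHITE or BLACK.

Step 1: on WHITE (2,7): turn R to S, flip to black, move to (3,7). |black|=1
Step 2: on WHITE (3,7): turn R to W, flip to black, move to (3,6). |black|=2
Step 3: on WHITE (3,6): turn R to N, flip to black, move to (2,6). |black|=3
Step 4: on WHITE (2,6): turn R to E, flip to black, move to (2,7). |black|=4
Step 5: on BLACK (2,7): turn L to N, flip to white, move to (1,7). |black|=3
Step 6: on WHITE (1,7): turn R to E, flip to black, move to (1,8). |black|=4
Step 7: on WHITE (1,8): turn R to S, flip to black, move to (2,8). |black|=5
Step 8: on WHITE (2,8): turn R to W, flip to black, move to (2,7). |black|=6
Step 9: on WHITE (2,7): turn R to N, flip to black, move to (1,7). |black|=7
Step 10: on BLACK (1,7): turn L to W, flip to white, move to (1,6). |black|=6
Step 11: on WHITE (1,6): turn R to N, flip to black, move to (0,6). |black|=7
Step 12: on WHITE (0,6): turn R to E, flip to black, move to (0,7). |black|=8
Step 13: on WHITE (0,7): turn R to S, flip to black, move to (1,7). |black|=9

Answer: BLACK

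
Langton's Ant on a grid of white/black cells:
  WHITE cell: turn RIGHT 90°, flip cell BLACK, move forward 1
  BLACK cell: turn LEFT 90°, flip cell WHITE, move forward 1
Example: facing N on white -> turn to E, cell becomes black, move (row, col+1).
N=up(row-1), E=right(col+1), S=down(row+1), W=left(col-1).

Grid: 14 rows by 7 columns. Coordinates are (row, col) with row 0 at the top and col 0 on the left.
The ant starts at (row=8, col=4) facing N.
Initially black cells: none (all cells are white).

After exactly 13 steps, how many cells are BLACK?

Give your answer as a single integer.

Step 1: on WHITE (8,4): turn R to E, flip to black, move to (8,5). |black|=1
Step 2: on WHITE (8,5): turn R to S, flip to black, move to (9,5). |black|=2
Step 3: on WHITE (9,5): turn R to W, flip to black, move to (9,4). |black|=3
Step 4: on WHITE (9,4): turn R to N, flip to black, move to (8,4). |black|=4
Step 5: on BLACK (8,4): turn L to W, flip to white, move to (8,3). |black|=3
Step 6: on WHITE (8,3): turn R to N, flip to black, move to (7,3). |black|=4
Step 7: on WHITE (7,3): turn R to E, flip to black, move to (7,4). |black|=5
Step 8: on WHITE (7,4): turn R to S, flip to black, move to (8,4). |black|=6
Step 9: on WHITE (8,4): turn R to W, flip to black, move to (8,3). |black|=7
Step 10: on BLACK (8,3): turn L to S, flip to white, move to (9,3). |black|=6
Step 11: on WHITE (9,3): turn R to W, flip to black, move to (9,2). |black|=7
Step 12: on WHITE (9,2): turn R to N, flip to black, move to (8,2). |black|=8
Step 13: on WHITE (8,2): turn R to E, flip to black, move to (8,3). |black|=9

Answer: 9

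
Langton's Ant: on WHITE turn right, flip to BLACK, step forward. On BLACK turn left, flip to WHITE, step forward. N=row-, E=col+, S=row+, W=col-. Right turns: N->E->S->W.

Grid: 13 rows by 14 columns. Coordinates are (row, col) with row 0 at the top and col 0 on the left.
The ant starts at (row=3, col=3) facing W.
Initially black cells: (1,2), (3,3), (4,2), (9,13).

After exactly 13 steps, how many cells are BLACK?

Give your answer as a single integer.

Step 1: on BLACK (3,3): turn L to S, flip to white, move to (4,3). |black|=3
Step 2: on WHITE (4,3): turn R to W, flip to black, move to (4,2). |black|=4
Step 3: on BLACK (4,2): turn L to S, flip to white, move to (5,2). |black|=3
Step 4: on WHITE (5,2): turn R to W, flip to black, move to (5,1). |black|=4
Step 5: on WHITE (5,1): turn R to N, flip to black, move to (4,1). |black|=5
Step 6: on WHITE (4,1): turn R to E, flip to black, move to (4,2). |black|=6
Step 7: on WHITE (4,2): turn R to S, flip to black, move to (5,2). |black|=7
Step 8: on BLACK (5,2): turn L to E, flip to white, move to (5,3). |black|=6
Step 9: on WHITE (5,3): turn R to S, flip to black, move to (6,3). |black|=7
Step 10: on WHITE (6,3): turn R to W, flip to black, move to (6,2). |black|=8
Step 11: on WHITE (6,2): turn R to N, flip to black, move to (5,2). |black|=9
Step 12: on WHITE (5,2): turn R to E, flip to black, move to (5,3). |black|=10
Step 13: on BLACK (5,3): turn L to N, flip to white, move to (4,3). |black|=9

Answer: 9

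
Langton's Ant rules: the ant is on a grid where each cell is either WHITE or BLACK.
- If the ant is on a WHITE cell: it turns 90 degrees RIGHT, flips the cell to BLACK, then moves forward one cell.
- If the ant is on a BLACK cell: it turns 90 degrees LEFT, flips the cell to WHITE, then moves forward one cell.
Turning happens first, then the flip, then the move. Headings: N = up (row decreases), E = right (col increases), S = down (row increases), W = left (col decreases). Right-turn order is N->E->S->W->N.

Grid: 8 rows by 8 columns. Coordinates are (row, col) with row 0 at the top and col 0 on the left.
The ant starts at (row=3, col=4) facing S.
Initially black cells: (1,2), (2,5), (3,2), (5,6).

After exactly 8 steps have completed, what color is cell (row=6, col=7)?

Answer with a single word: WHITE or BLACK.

Answer: WHITE

Derivation:
Step 1: on WHITE (3,4): turn R to W, flip to black, move to (3,3). |black|=5
Step 2: on WHITE (3,3): turn R to N, flip to black, move to (2,3). |black|=6
Step 3: on WHITE (2,3): turn R to E, flip to black, move to (2,4). |black|=7
Step 4: on WHITE (2,4): turn R to S, flip to black, move to (3,4). |black|=8
Step 5: on BLACK (3,4): turn L to E, flip to white, move to (3,5). |black|=7
Step 6: on WHITE (3,5): turn R to S, flip to black, move to (4,5). |black|=8
Step 7: on WHITE (4,5): turn R to W, flip to black, move to (4,4). |black|=9
Step 8: on WHITE (4,4): turn R to N, flip to black, move to (3,4). |black|=10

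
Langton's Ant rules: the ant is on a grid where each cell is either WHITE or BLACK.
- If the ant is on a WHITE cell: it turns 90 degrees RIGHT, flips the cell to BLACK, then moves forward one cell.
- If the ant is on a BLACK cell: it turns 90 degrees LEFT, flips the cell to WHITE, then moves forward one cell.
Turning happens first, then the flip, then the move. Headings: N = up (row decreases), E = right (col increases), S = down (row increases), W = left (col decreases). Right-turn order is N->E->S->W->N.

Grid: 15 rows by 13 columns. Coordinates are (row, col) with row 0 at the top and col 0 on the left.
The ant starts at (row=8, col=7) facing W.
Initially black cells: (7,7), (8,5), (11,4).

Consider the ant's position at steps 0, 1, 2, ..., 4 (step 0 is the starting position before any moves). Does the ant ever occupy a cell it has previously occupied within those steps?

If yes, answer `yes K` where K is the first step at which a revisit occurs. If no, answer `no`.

Answer: no

Derivation:
Step 1: on WHITE (8,7): turn R to N, flip to black, move to (7,7). |black|=4 — new cell
Step 2: on BLACK (7,7): turn L to W, flip to white, move to (7,6). |black|=3 — new cell
Step 3: on WHITE (7,6): turn R to N, flip to black, move to (6,6). |black|=4 — new cell
Step 4: on WHITE (6,6): turn R to E, flip to black, move to (6,7). |black|=5 — new cell
No revisit within 4 steps.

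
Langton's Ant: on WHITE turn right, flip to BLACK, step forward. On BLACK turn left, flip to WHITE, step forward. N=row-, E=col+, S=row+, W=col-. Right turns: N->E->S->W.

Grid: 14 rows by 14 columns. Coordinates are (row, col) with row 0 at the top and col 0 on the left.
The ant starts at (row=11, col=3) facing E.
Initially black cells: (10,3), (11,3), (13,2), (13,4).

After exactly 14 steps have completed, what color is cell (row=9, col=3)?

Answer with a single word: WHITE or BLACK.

Step 1: on BLACK (11,3): turn L to N, flip to white, move to (10,3). |black|=3
Step 2: on BLACK (10,3): turn L to W, flip to white, move to (10,2). |black|=2
Step 3: on WHITE (10,2): turn R to N, flip to black, move to (9,2). |black|=3
Step 4: on WHITE (9,2): turn R to E, flip to black, move to (9,3). |black|=4
Step 5: on WHITE (9,3): turn R to S, flip to black, move to (10,3). |black|=5
Step 6: on WHITE (10,3): turn R to W, flip to black, move to (10,2). |black|=6
Step 7: on BLACK (10,2): turn L to S, flip to white, move to (11,2). |black|=5
Step 8: on WHITE (11,2): turn R to W, flip to black, move to (11,1). |black|=6
Step 9: on WHITE (11,1): turn R to N, flip to black, move to (10,1). |black|=7
Step 10: on WHITE (10,1): turn R to E, flip to black, move to (10,2). |black|=8
Step 11: on WHITE (10,2): turn R to S, flip to black, move to (11,2). |black|=9
Step 12: on BLACK (11,2): turn L to E, flip to white, move to (11,3). |black|=8
Step 13: on WHITE (11,3): turn R to S, flip to black, move to (12,3). |black|=9
Step 14: on WHITE (12,3): turn R to W, flip to black, move to (12,2). |black|=10

Answer: BLACK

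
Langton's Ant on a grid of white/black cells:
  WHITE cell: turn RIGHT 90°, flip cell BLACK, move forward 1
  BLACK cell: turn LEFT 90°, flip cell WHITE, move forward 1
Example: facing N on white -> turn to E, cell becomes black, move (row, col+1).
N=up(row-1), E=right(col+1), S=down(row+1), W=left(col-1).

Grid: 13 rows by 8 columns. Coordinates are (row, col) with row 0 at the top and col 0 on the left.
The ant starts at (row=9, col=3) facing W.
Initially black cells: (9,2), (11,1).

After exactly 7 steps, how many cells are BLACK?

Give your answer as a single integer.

Step 1: on WHITE (9,3): turn R to N, flip to black, move to (8,3). |black|=3
Step 2: on WHITE (8,3): turn R to E, flip to black, move to (8,4). |black|=4
Step 3: on WHITE (8,4): turn R to S, flip to black, move to (9,4). |black|=5
Step 4: on WHITE (9,4): turn R to W, flip to black, move to (9,3). |black|=6
Step 5: on BLACK (9,3): turn L to S, flip to white, move to (10,3). |black|=5
Step 6: on WHITE (10,3): turn R to W, flip to black, move to (10,2). |black|=6
Step 7: on WHITE (10,2): turn R to N, flip to black, move to (9,2). |black|=7

Answer: 7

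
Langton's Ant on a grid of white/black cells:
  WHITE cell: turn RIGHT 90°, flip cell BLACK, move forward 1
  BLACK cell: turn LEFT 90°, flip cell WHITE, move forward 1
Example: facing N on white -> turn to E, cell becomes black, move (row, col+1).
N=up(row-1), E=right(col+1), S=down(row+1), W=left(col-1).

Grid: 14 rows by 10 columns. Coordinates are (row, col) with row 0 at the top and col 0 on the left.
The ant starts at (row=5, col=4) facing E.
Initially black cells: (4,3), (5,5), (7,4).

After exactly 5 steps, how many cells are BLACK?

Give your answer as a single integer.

Answer: 6

Derivation:
Step 1: on WHITE (5,4): turn R to S, flip to black, move to (6,4). |black|=4
Step 2: on WHITE (6,4): turn R to W, flip to black, move to (6,3). |black|=5
Step 3: on WHITE (6,3): turn R to N, flip to black, move to (5,3). |black|=6
Step 4: on WHITE (5,3): turn R to E, flip to black, move to (5,4). |black|=7
Step 5: on BLACK (5,4): turn L to N, flip to white, move to (4,4). |black|=6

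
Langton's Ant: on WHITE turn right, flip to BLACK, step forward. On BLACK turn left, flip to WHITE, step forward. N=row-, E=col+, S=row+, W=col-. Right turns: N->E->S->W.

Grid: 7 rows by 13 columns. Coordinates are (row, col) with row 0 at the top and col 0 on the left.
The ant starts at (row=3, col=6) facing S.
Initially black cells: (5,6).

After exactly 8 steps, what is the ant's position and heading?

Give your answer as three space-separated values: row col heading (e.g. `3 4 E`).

Answer: 3 6 N

Derivation:
Step 1: on WHITE (3,6): turn R to W, flip to black, move to (3,5). |black|=2
Step 2: on WHITE (3,5): turn R to N, flip to black, move to (2,5). |black|=3
Step 3: on WHITE (2,5): turn R to E, flip to black, move to (2,6). |black|=4
Step 4: on WHITE (2,6): turn R to S, flip to black, move to (3,6). |black|=5
Step 5: on BLACK (3,6): turn L to E, flip to white, move to (3,7). |black|=4
Step 6: on WHITE (3,7): turn R to S, flip to black, move to (4,7). |black|=5
Step 7: on WHITE (4,7): turn R to W, flip to black, move to (4,6). |black|=6
Step 8: on WHITE (4,6): turn R to N, flip to black, move to (3,6). |black|=7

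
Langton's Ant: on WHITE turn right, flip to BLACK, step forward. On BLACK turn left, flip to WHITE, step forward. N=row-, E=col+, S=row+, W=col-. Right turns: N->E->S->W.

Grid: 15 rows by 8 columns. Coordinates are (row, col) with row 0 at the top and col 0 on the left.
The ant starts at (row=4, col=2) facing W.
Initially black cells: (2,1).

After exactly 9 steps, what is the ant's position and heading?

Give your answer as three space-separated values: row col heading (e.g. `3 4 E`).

Step 1: on WHITE (4,2): turn R to N, flip to black, move to (3,2). |black|=2
Step 2: on WHITE (3,2): turn R to E, flip to black, move to (3,3). |black|=3
Step 3: on WHITE (3,3): turn R to S, flip to black, move to (4,3). |black|=4
Step 4: on WHITE (4,3): turn R to W, flip to black, move to (4,2). |black|=5
Step 5: on BLACK (4,2): turn L to S, flip to white, move to (5,2). |black|=4
Step 6: on WHITE (5,2): turn R to W, flip to black, move to (5,1). |black|=5
Step 7: on WHITE (5,1): turn R to N, flip to black, move to (4,1). |black|=6
Step 8: on WHITE (4,1): turn R to E, flip to black, move to (4,2). |black|=7
Step 9: on WHITE (4,2): turn R to S, flip to black, move to (5,2). |black|=8

Answer: 5 2 S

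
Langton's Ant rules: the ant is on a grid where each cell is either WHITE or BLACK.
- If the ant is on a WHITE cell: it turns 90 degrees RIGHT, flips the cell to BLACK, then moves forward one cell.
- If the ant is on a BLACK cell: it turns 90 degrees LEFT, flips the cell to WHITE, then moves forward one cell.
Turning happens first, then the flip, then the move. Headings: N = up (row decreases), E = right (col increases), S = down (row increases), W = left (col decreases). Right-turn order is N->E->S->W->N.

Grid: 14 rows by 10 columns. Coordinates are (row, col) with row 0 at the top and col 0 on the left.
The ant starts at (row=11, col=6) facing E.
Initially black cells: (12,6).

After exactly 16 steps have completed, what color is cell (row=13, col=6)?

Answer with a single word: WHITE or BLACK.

Answer: BLACK

Derivation:
Step 1: on WHITE (11,6): turn R to S, flip to black, move to (12,6). |black|=2
Step 2: on BLACK (12,6): turn L to E, flip to white, move to (12,7). |black|=1
Step 3: on WHITE (12,7): turn R to S, flip to black, move to (13,7). |black|=2
Step 4: on WHITE (13,7): turn R to W, flip to black, move to (13,6). |black|=3
Step 5: on WHITE (13,6): turn R to N, flip to black, move to (12,6). |black|=4
Step 6: on WHITE (12,6): turn R to E, flip to black, move to (12,7). |black|=5
Step 7: on BLACK (12,7): turn L to N, flip to white, move to (11,7). |black|=4
Step 8: on WHITE (11,7): turn R to E, flip to black, move to (11,8). |black|=5
Step 9: on WHITE (11,8): turn R to S, flip to black, move to (12,8). |black|=6
Step 10: on WHITE (12,8): turn R to W, flip to black, move to (12,7). |black|=7
Step 11: on WHITE (12,7): turn R to N, flip to black, move to (11,7). |black|=8
Step 12: on BLACK (11,7): turn L to W, flip to white, move to (11,6). |black|=7
Step 13: on BLACK (11,6): turn L to S, flip to white, move to (12,6). |black|=6
Step 14: on BLACK (12,6): turn L to E, flip to white, move to (12,7). |black|=5
Step 15: on BLACK (12,7): turn L to N, flip to white, move to (11,7). |black|=4
Step 16: on WHITE (11,7): turn R to E, flip to black, move to (11,8). |black|=5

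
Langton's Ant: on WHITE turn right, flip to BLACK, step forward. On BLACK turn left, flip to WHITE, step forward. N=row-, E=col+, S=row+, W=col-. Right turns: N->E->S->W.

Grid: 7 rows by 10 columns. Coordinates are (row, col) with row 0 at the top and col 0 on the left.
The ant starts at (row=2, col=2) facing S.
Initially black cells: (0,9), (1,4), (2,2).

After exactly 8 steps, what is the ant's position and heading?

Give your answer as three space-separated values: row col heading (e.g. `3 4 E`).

Step 1: on BLACK (2,2): turn L to E, flip to white, move to (2,3). |black|=2
Step 2: on WHITE (2,3): turn R to S, flip to black, move to (3,3). |black|=3
Step 3: on WHITE (3,3): turn R to W, flip to black, move to (3,2). |black|=4
Step 4: on WHITE (3,2): turn R to N, flip to black, move to (2,2). |black|=5
Step 5: on WHITE (2,2): turn R to E, flip to black, move to (2,3). |black|=6
Step 6: on BLACK (2,3): turn L to N, flip to white, move to (1,3). |black|=5
Step 7: on WHITE (1,3): turn R to E, flip to black, move to (1,4). |black|=6
Step 8: on BLACK (1,4): turn L to N, flip to white, move to (0,4). |black|=5

Answer: 0 4 N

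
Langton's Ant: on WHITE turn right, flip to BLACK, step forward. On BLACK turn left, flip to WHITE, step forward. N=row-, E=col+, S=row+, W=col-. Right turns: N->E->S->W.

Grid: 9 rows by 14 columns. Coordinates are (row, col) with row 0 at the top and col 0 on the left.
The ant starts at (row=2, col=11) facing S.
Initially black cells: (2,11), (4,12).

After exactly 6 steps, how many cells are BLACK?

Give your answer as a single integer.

Step 1: on BLACK (2,11): turn L to E, flip to white, move to (2,12). |black|=1
Step 2: on WHITE (2,12): turn R to S, flip to black, move to (3,12). |black|=2
Step 3: on WHITE (3,12): turn R to W, flip to black, move to (3,11). |black|=3
Step 4: on WHITE (3,11): turn R to N, flip to black, move to (2,11). |black|=4
Step 5: on WHITE (2,11): turn R to E, flip to black, move to (2,12). |black|=5
Step 6: on BLACK (2,12): turn L to N, flip to white, move to (1,12). |black|=4

Answer: 4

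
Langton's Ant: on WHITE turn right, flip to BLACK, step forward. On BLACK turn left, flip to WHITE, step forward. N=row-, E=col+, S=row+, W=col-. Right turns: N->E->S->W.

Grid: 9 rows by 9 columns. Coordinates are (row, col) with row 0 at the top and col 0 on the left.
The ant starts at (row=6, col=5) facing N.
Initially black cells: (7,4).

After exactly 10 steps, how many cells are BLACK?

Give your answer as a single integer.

Answer: 7

Derivation:
Step 1: on WHITE (6,5): turn R to E, flip to black, move to (6,6). |black|=2
Step 2: on WHITE (6,6): turn R to S, flip to black, move to (7,6). |black|=3
Step 3: on WHITE (7,6): turn R to W, flip to black, move to (7,5). |black|=4
Step 4: on WHITE (7,5): turn R to N, flip to black, move to (6,5). |black|=5
Step 5: on BLACK (6,5): turn L to W, flip to white, move to (6,4). |black|=4
Step 6: on WHITE (6,4): turn R to N, flip to black, move to (5,4). |black|=5
Step 7: on WHITE (5,4): turn R to E, flip to black, move to (5,5). |black|=6
Step 8: on WHITE (5,5): turn R to S, flip to black, move to (6,5). |black|=7
Step 9: on WHITE (6,5): turn R to W, flip to black, move to (6,4). |black|=8
Step 10: on BLACK (6,4): turn L to S, flip to white, move to (7,4). |black|=7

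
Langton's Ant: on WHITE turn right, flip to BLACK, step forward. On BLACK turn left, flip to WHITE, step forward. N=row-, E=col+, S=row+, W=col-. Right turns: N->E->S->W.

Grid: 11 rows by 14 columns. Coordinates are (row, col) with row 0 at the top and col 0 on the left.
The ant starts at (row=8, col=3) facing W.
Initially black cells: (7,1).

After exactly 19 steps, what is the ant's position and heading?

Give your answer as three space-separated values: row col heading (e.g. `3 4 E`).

Answer: 10 4 S

Derivation:
Step 1: on WHITE (8,3): turn R to N, flip to black, move to (7,3). |black|=2
Step 2: on WHITE (7,3): turn R to E, flip to black, move to (7,4). |black|=3
Step 3: on WHITE (7,4): turn R to S, flip to black, move to (8,4). |black|=4
Step 4: on WHITE (8,4): turn R to W, flip to black, move to (8,3). |black|=5
Step 5: on BLACK (8,3): turn L to S, flip to white, move to (9,3). |black|=4
Step 6: on WHITE (9,3): turn R to W, flip to black, move to (9,2). |black|=5
Step 7: on WHITE (9,2): turn R to N, flip to black, move to (8,2). |black|=6
Step 8: on WHITE (8,2): turn R to E, flip to black, move to (8,3). |black|=7
Step 9: on WHITE (8,3): turn R to S, flip to black, move to (9,3). |black|=8
Step 10: on BLACK (9,3): turn L to E, flip to white, move to (9,4). |black|=7
Step 11: on WHITE (9,4): turn R to S, flip to black, move to (10,4). |black|=8
Step 12: on WHITE (10,4): turn R to W, flip to black, move to (10,3). |black|=9
Step 13: on WHITE (10,3): turn R to N, flip to black, move to (9,3). |black|=10
Step 14: on WHITE (9,3): turn R to E, flip to black, move to (9,4). |black|=11
Step 15: on BLACK (9,4): turn L to N, flip to white, move to (8,4). |black|=10
Step 16: on BLACK (8,4): turn L to W, flip to white, move to (8,3). |black|=9
Step 17: on BLACK (8,3): turn L to S, flip to white, move to (9,3). |black|=8
Step 18: on BLACK (9,3): turn L to E, flip to white, move to (9,4). |black|=7
Step 19: on WHITE (9,4): turn R to S, flip to black, move to (10,4). |black|=8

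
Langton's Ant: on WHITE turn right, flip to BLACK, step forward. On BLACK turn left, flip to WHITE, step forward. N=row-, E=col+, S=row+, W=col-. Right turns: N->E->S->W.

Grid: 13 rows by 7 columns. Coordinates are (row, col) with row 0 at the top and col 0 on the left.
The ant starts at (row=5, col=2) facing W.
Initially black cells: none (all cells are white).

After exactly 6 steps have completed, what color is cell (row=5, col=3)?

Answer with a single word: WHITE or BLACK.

Answer: BLACK

Derivation:
Step 1: on WHITE (5,2): turn R to N, flip to black, move to (4,2). |black|=1
Step 2: on WHITE (4,2): turn R to E, flip to black, move to (4,3). |black|=2
Step 3: on WHITE (4,3): turn R to S, flip to black, move to (5,3). |black|=3
Step 4: on WHITE (5,3): turn R to W, flip to black, move to (5,2). |black|=4
Step 5: on BLACK (5,2): turn L to S, flip to white, move to (6,2). |black|=3
Step 6: on WHITE (6,2): turn R to W, flip to black, move to (6,1). |black|=4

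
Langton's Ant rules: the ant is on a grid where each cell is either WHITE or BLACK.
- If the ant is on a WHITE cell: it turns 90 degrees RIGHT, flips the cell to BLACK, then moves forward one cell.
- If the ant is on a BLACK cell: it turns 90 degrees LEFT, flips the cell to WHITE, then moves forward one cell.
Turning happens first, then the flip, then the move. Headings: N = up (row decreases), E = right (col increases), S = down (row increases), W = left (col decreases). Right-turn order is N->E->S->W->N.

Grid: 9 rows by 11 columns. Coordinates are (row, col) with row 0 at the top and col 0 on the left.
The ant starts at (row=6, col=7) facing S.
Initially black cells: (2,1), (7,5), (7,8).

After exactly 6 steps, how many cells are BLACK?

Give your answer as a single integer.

Step 1: on WHITE (6,7): turn R to W, flip to black, move to (6,6). |black|=4
Step 2: on WHITE (6,6): turn R to N, flip to black, move to (5,6). |black|=5
Step 3: on WHITE (5,6): turn R to E, flip to black, move to (5,7). |black|=6
Step 4: on WHITE (5,7): turn R to S, flip to black, move to (6,7). |black|=7
Step 5: on BLACK (6,7): turn L to E, flip to white, move to (6,8). |black|=6
Step 6: on WHITE (6,8): turn R to S, flip to black, move to (7,8). |black|=7

Answer: 7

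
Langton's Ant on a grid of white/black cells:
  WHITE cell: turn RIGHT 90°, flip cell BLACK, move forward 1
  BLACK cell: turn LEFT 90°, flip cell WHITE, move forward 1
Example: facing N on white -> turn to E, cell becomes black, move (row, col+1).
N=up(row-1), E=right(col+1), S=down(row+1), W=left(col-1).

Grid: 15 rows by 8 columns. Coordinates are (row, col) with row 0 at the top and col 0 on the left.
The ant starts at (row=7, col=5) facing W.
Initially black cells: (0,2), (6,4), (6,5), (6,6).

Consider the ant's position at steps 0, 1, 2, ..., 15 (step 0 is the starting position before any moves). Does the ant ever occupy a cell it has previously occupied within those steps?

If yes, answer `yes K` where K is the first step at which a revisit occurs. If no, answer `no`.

Step 1: on WHITE (7,5): turn R to N, flip to black, move to (6,5). |black|=5 — new cell
Step 2: on BLACK (6,5): turn L to W, flip to white, move to (6,4). |black|=4 — new cell
Step 3: on BLACK (6,4): turn L to S, flip to white, move to (7,4). |black|=3 — new cell
Step 4: on WHITE (7,4): turn R to W, flip to black, move to (7,3). |black|=4 — new cell
Step 5: on WHITE (7,3): turn R to N, flip to black, move to (6,3). |black|=5 — new cell
Step 6: on WHITE (6,3): turn R to E, flip to black, move to (6,4). |black|=6 — REVISIT

Answer: yes 6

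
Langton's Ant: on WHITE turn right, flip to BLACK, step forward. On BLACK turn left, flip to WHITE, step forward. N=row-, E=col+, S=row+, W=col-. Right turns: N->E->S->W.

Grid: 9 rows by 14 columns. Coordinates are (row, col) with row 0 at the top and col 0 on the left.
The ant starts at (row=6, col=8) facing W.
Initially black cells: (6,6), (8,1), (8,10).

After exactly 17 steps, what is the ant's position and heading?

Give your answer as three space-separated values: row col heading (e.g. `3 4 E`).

Answer: 7 8 S

Derivation:
Step 1: on WHITE (6,8): turn R to N, flip to black, move to (5,8). |black|=4
Step 2: on WHITE (5,8): turn R to E, flip to black, move to (5,9). |black|=5
Step 3: on WHITE (5,9): turn R to S, flip to black, move to (6,9). |black|=6
Step 4: on WHITE (6,9): turn R to W, flip to black, move to (6,8). |black|=7
Step 5: on BLACK (6,8): turn L to S, flip to white, move to (7,8). |black|=6
Step 6: on WHITE (7,8): turn R to W, flip to black, move to (7,7). |black|=7
Step 7: on WHITE (7,7): turn R to N, flip to black, move to (6,7). |black|=8
Step 8: on WHITE (6,7): turn R to E, flip to black, move to (6,8). |black|=9
Step 9: on WHITE (6,8): turn R to S, flip to black, move to (7,8). |black|=10
Step 10: on BLACK (7,8): turn L to E, flip to white, move to (7,9). |black|=9
Step 11: on WHITE (7,9): turn R to S, flip to black, move to (8,9). |black|=10
Step 12: on WHITE (8,9): turn R to W, flip to black, move to (8,8). |black|=11
Step 13: on WHITE (8,8): turn R to N, flip to black, move to (7,8). |black|=12
Step 14: on WHITE (7,8): turn R to E, flip to black, move to (7,9). |black|=13
Step 15: on BLACK (7,9): turn L to N, flip to white, move to (6,9). |black|=12
Step 16: on BLACK (6,9): turn L to W, flip to white, move to (6,8). |black|=11
Step 17: on BLACK (6,8): turn L to S, flip to white, move to (7,8). |black|=10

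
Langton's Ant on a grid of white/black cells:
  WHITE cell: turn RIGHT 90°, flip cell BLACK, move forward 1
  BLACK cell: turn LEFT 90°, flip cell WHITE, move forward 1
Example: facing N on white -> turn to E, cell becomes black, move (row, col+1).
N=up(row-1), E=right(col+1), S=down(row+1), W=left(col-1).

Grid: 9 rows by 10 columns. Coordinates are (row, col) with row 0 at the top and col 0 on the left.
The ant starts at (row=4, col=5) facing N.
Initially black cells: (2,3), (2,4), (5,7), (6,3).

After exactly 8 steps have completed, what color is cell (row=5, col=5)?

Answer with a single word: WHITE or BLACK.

Step 1: on WHITE (4,5): turn R to E, flip to black, move to (4,6). |black|=5
Step 2: on WHITE (4,6): turn R to S, flip to black, move to (5,6). |black|=6
Step 3: on WHITE (5,6): turn R to W, flip to black, move to (5,5). |black|=7
Step 4: on WHITE (5,5): turn R to N, flip to black, move to (4,5). |black|=8
Step 5: on BLACK (4,5): turn L to W, flip to white, move to (4,4). |black|=7
Step 6: on WHITE (4,4): turn R to N, flip to black, move to (3,4). |black|=8
Step 7: on WHITE (3,4): turn R to E, flip to black, move to (3,5). |black|=9
Step 8: on WHITE (3,5): turn R to S, flip to black, move to (4,5). |black|=10

Answer: BLACK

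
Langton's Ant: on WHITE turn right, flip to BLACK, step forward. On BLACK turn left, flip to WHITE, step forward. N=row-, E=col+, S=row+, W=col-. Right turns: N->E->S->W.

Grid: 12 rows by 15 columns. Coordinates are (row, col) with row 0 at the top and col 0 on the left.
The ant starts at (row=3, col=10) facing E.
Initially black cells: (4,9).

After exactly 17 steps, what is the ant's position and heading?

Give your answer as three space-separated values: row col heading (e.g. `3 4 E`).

Answer: 6 10 S

Derivation:
Step 1: on WHITE (3,10): turn R to S, flip to black, move to (4,10). |black|=2
Step 2: on WHITE (4,10): turn R to W, flip to black, move to (4,9). |black|=3
Step 3: on BLACK (4,9): turn L to S, flip to white, move to (5,9). |black|=2
Step 4: on WHITE (5,9): turn R to W, flip to black, move to (5,8). |black|=3
Step 5: on WHITE (5,8): turn R to N, flip to black, move to (4,8). |black|=4
Step 6: on WHITE (4,8): turn R to E, flip to black, move to (4,9). |black|=5
Step 7: on WHITE (4,9): turn R to S, flip to black, move to (5,9). |black|=6
Step 8: on BLACK (5,9): turn L to E, flip to white, move to (5,10). |black|=5
Step 9: on WHITE (5,10): turn R to S, flip to black, move to (6,10). |black|=6
Step 10: on WHITE (6,10): turn R to W, flip to black, move to (6,9). |black|=7
Step 11: on WHITE (6,9): turn R to N, flip to black, move to (5,9). |black|=8
Step 12: on WHITE (5,9): turn R to E, flip to black, move to (5,10). |black|=9
Step 13: on BLACK (5,10): turn L to N, flip to white, move to (4,10). |black|=8
Step 14: on BLACK (4,10): turn L to W, flip to white, move to (4,9). |black|=7
Step 15: on BLACK (4,9): turn L to S, flip to white, move to (5,9). |black|=6
Step 16: on BLACK (5,9): turn L to E, flip to white, move to (5,10). |black|=5
Step 17: on WHITE (5,10): turn R to S, flip to black, move to (6,10). |black|=6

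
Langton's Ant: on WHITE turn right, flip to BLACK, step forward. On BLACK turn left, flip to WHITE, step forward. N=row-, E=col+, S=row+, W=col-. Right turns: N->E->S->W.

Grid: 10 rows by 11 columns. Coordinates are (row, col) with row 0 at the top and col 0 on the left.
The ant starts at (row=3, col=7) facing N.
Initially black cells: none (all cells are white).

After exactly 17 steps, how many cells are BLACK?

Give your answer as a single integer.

Answer: 7

Derivation:
Step 1: on WHITE (3,7): turn R to E, flip to black, move to (3,8). |black|=1
Step 2: on WHITE (3,8): turn R to S, flip to black, move to (4,8). |black|=2
Step 3: on WHITE (4,8): turn R to W, flip to black, move to (4,7). |black|=3
Step 4: on WHITE (4,7): turn R to N, flip to black, move to (3,7). |black|=4
Step 5: on BLACK (3,7): turn L to W, flip to white, move to (3,6). |black|=3
Step 6: on WHITE (3,6): turn R to N, flip to black, move to (2,6). |black|=4
Step 7: on WHITE (2,6): turn R to E, flip to black, move to (2,7). |black|=5
Step 8: on WHITE (2,7): turn R to S, flip to black, move to (3,7). |black|=6
Step 9: on WHITE (3,7): turn R to W, flip to black, move to (3,6). |black|=7
Step 10: on BLACK (3,6): turn L to S, flip to white, move to (4,6). |black|=6
Step 11: on WHITE (4,6): turn R to W, flip to black, move to (4,5). |black|=7
Step 12: on WHITE (4,5): turn R to N, flip to black, move to (3,5). |black|=8
Step 13: on WHITE (3,5): turn R to E, flip to black, move to (3,6). |black|=9
Step 14: on WHITE (3,6): turn R to S, flip to black, move to (4,6). |black|=10
Step 15: on BLACK (4,6): turn L to E, flip to white, move to (4,7). |black|=9
Step 16: on BLACK (4,7): turn L to N, flip to white, move to (3,7). |black|=8
Step 17: on BLACK (3,7): turn L to W, flip to white, move to (3,6). |black|=7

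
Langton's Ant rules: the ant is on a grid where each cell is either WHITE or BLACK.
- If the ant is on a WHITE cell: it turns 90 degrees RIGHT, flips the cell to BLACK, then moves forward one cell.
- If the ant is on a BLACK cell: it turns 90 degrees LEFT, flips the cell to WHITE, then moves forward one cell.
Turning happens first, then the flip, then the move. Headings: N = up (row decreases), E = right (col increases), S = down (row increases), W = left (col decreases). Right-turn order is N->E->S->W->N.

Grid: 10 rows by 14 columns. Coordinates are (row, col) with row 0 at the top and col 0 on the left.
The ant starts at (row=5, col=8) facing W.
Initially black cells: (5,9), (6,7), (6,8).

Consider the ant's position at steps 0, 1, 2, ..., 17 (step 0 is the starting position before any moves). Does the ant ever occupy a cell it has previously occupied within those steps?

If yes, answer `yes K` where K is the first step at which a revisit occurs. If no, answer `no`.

Step 1: on WHITE (5,8): turn R to N, flip to black, move to (4,8). |black|=4 — new cell
Step 2: on WHITE (4,8): turn R to E, flip to black, move to (4,9). |black|=5 — new cell
Step 3: on WHITE (4,9): turn R to S, flip to black, move to (5,9). |black|=6 — new cell
Step 4: on BLACK (5,9): turn L to E, flip to white, move to (5,10). |black|=5 — new cell
Step 5: on WHITE (5,10): turn R to S, flip to black, move to (6,10). |black|=6 — new cell
Step 6: on WHITE (6,10): turn R to W, flip to black, move to (6,9). |black|=7 — new cell
Step 7: on WHITE (6,9): turn R to N, flip to black, move to (5,9). |black|=8 — REVISIT

Answer: yes 7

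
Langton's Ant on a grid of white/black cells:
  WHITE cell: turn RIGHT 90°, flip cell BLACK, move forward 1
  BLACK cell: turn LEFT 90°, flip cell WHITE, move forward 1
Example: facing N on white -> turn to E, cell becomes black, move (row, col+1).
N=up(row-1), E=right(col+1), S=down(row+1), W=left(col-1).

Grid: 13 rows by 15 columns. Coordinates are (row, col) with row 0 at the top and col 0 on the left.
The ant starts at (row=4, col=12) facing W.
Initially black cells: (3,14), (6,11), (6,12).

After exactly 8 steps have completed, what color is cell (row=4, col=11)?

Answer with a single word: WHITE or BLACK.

Answer: BLACK

Derivation:
Step 1: on WHITE (4,12): turn R to N, flip to black, move to (3,12). |black|=4
Step 2: on WHITE (3,12): turn R to E, flip to black, move to (3,13). |black|=5
Step 3: on WHITE (3,13): turn R to S, flip to black, move to (4,13). |black|=6
Step 4: on WHITE (4,13): turn R to W, flip to black, move to (4,12). |black|=7
Step 5: on BLACK (4,12): turn L to S, flip to white, move to (5,12). |black|=6
Step 6: on WHITE (5,12): turn R to W, flip to black, move to (5,11). |black|=7
Step 7: on WHITE (5,11): turn R to N, flip to black, move to (4,11). |black|=8
Step 8: on WHITE (4,11): turn R to E, flip to black, move to (4,12). |black|=9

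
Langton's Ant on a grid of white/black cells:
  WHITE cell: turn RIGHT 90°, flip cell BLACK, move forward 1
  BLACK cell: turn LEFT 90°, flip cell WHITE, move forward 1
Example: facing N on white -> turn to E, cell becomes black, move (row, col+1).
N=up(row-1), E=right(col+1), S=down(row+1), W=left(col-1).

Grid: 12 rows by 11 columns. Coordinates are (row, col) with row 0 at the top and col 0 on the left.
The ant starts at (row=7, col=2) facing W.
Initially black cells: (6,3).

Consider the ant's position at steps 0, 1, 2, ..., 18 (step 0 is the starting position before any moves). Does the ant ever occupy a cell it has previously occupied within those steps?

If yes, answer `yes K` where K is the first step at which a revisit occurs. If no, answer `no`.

Step 1: on WHITE (7,2): turn R to N, flip to black, move to (6,2). |black|=2 — new cell
Step 2: on WHITE (6,2): turn R to E, flip to black, move to (6,3). |black|=3 — new cell
Step 3: on BLACK (6,3): turn L to N, flip to white, move to (5,3). |black|=2 — new cell
Step 4: on WHITE (5,3): turn R to E, flip to black, move to (5,4). |black|=3 — new cell
Step 5: on WHITE (5,4): turn R to S, flip to black, move to (6,4). |black|=4 — new cell
Step 6: on WHITE (6,4): turn R to W, flip to black, move to (6,3). |black|=5 — REVISIT

Answer: yes 6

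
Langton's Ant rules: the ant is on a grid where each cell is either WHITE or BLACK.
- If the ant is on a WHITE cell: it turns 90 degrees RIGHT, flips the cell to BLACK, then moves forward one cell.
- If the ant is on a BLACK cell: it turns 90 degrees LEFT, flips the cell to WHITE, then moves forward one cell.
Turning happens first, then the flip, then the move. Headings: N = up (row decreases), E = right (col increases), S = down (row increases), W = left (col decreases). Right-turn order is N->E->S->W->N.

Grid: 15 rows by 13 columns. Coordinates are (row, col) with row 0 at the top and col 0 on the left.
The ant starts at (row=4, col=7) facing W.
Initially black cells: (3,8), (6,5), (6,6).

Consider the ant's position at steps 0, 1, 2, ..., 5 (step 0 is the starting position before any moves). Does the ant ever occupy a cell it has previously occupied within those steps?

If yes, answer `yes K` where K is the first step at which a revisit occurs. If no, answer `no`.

Answer: no

Derivation:
Step 1: on WHITE (4,7): turn R to N, flip to black, move to (3,7). |black|=4 — new cell
Step 2: on WHITE (3,7): turn R to E, flip to black, move to (3,8). |black|=5 — new cell
Step 3: on BLACK (3,8): turn L to N, flip to white, move to (2,8). |black|=4 — new cell
Step 4: on WHITE (2,8): turn R to E, flip to black, move to (2,9). |black|=5 — new cell
Step 5: on WHITE (2,9): turn R to S, flip to black, move to (3,9). |black|=6 — new cell
No revisit within 5 steps.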